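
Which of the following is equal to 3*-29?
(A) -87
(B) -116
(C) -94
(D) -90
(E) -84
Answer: A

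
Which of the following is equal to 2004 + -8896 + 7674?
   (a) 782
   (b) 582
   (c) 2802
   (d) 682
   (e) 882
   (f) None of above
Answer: a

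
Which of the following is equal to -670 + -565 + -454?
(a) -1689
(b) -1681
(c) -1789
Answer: a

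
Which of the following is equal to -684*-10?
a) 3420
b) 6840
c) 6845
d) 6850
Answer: b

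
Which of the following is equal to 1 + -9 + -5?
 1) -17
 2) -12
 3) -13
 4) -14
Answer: 3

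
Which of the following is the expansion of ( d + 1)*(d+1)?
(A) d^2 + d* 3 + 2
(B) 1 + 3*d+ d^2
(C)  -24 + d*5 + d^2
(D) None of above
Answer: D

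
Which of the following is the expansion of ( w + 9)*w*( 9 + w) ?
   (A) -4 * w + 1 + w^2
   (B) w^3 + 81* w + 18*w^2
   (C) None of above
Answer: B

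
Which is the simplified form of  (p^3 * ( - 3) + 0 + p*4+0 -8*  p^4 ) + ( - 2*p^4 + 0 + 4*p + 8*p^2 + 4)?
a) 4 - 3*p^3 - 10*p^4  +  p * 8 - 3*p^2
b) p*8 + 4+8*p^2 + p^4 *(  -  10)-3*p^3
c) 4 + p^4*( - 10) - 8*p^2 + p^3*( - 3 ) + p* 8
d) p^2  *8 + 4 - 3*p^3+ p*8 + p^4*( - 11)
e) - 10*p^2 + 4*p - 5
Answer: b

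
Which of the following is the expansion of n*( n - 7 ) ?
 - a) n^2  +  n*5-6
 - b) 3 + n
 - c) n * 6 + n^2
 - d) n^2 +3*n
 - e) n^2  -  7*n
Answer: e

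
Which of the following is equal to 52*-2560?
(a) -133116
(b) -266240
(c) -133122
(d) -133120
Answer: d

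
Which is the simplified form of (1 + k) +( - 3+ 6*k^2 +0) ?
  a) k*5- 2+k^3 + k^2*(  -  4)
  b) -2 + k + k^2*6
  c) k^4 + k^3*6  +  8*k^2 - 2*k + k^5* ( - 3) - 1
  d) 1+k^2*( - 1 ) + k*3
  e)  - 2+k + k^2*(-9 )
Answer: b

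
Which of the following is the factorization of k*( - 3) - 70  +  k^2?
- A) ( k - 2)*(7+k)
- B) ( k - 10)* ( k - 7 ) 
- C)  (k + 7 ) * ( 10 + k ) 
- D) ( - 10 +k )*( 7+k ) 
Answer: D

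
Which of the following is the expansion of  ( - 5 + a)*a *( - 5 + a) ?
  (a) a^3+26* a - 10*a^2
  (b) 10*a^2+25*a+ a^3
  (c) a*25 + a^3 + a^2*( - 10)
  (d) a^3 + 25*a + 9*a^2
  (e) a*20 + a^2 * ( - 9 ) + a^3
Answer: c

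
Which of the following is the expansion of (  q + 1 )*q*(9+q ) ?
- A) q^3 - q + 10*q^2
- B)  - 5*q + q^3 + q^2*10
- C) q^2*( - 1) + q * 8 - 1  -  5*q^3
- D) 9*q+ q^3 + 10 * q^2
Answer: D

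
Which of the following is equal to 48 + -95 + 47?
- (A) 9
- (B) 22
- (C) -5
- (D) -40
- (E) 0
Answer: E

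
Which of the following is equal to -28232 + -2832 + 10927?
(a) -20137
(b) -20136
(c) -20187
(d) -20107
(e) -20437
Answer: a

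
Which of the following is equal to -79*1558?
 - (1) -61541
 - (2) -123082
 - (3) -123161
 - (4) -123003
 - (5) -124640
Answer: 2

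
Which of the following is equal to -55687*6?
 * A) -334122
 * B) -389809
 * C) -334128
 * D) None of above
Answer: A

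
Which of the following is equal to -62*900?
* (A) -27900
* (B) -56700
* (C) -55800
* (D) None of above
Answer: C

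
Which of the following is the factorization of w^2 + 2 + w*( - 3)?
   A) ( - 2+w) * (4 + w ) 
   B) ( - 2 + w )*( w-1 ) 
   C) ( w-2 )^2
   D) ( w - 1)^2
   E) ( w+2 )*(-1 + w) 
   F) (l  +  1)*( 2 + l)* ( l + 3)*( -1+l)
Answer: B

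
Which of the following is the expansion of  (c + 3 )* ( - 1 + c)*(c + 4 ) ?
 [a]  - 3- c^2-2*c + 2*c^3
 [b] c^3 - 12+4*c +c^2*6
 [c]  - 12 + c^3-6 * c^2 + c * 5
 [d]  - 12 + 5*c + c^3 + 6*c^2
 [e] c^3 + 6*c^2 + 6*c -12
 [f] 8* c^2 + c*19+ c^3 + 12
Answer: d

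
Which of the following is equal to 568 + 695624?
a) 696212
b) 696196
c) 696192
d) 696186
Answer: c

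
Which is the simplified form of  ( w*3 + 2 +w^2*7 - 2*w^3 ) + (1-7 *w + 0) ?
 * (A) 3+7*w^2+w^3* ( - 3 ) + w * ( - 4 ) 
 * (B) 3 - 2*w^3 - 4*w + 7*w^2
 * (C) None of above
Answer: B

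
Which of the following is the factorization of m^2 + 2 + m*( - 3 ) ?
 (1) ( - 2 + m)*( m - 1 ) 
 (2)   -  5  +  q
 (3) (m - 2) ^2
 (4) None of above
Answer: 1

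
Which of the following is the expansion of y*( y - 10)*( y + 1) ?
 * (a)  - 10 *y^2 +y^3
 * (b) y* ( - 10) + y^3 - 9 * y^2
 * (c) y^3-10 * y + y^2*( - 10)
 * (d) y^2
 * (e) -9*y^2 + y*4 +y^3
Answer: b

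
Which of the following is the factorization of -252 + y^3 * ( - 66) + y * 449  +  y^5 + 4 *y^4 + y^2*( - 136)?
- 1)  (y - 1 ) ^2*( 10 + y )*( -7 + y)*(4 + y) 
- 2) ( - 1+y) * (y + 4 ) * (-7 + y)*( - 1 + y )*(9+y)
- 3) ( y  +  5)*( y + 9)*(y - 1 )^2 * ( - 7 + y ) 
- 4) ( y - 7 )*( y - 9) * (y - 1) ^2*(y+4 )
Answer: 2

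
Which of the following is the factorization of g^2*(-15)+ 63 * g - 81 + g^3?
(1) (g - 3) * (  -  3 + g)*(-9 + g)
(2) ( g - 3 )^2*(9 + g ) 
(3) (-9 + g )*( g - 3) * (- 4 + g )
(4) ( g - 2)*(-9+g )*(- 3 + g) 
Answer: 1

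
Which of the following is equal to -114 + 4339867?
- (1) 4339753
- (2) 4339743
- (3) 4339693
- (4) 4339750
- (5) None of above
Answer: 1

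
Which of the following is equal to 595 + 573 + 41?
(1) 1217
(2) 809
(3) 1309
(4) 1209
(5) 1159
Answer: 4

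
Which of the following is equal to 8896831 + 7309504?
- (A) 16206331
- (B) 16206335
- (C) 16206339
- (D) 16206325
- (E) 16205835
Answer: B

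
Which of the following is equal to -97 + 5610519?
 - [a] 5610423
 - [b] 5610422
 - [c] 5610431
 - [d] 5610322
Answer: b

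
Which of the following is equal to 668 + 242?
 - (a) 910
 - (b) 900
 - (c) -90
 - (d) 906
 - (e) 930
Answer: a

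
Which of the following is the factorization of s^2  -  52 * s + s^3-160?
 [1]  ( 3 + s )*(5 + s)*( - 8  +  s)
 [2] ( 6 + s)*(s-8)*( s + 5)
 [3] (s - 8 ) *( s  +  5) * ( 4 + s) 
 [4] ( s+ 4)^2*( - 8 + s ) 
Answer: 3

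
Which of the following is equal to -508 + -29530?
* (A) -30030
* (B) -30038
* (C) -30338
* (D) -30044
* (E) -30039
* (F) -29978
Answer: B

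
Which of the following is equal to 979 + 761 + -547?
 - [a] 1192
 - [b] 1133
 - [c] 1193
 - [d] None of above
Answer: c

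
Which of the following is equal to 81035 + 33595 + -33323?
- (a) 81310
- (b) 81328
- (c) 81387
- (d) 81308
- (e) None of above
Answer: e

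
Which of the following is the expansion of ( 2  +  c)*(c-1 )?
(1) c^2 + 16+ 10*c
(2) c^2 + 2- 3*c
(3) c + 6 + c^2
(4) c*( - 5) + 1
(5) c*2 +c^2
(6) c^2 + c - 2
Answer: 6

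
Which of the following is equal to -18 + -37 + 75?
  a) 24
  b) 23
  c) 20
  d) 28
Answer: c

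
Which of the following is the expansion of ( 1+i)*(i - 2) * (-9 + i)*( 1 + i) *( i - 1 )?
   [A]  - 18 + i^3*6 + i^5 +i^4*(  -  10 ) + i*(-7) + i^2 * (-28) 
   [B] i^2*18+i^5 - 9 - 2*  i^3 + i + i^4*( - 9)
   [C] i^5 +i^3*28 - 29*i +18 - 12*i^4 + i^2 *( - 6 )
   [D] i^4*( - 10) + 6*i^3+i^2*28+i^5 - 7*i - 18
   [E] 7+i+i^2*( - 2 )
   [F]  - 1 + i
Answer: D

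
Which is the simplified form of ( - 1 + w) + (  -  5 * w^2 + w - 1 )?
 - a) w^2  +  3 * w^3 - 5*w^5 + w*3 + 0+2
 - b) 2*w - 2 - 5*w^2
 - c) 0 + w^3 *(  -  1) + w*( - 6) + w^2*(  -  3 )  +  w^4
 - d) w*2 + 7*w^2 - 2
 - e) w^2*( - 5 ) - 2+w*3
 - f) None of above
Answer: b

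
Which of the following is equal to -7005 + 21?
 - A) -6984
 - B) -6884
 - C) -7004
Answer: A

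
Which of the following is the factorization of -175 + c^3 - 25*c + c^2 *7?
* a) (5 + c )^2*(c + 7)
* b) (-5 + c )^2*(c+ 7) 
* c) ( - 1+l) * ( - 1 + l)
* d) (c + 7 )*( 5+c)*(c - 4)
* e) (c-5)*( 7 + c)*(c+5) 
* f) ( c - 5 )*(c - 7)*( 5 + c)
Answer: e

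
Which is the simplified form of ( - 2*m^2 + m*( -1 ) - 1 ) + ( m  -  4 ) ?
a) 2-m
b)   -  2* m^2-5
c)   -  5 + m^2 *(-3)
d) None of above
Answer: b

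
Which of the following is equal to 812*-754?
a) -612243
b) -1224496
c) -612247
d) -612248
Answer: d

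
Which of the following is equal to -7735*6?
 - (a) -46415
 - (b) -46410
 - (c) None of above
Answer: b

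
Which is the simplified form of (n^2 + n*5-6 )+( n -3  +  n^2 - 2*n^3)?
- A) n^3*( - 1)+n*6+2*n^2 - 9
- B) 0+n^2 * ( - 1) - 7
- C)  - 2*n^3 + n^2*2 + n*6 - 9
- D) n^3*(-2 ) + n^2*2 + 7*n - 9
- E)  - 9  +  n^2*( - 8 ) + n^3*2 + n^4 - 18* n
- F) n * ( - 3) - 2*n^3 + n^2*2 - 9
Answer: C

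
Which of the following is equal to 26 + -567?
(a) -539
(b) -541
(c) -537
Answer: b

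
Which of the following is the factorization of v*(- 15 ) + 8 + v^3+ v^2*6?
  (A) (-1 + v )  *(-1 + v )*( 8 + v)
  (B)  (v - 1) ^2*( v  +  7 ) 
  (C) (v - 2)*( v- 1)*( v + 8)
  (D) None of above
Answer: A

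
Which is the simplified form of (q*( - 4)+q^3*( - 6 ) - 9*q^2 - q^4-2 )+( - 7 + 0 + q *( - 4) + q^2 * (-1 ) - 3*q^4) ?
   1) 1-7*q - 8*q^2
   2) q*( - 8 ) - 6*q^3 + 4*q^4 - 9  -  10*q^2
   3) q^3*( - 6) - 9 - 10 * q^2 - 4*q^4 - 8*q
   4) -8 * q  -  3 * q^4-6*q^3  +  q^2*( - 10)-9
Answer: 3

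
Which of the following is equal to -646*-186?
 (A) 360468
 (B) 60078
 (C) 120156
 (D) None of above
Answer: C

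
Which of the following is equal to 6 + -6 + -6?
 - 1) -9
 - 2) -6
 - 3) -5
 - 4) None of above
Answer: 2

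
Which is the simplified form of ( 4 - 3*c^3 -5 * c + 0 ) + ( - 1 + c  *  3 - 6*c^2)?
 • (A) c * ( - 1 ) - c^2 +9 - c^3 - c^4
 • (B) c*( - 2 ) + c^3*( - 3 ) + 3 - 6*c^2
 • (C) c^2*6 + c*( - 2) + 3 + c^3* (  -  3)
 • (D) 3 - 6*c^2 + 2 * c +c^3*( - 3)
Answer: B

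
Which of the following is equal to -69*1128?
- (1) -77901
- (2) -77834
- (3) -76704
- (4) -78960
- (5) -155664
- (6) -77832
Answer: 6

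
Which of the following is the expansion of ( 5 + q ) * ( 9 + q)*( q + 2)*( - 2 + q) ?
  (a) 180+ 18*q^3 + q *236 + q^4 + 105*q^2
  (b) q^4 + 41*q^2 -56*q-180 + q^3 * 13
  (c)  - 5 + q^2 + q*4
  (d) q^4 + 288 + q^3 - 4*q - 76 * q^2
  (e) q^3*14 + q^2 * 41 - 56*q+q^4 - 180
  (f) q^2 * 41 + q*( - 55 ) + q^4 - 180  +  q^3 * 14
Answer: e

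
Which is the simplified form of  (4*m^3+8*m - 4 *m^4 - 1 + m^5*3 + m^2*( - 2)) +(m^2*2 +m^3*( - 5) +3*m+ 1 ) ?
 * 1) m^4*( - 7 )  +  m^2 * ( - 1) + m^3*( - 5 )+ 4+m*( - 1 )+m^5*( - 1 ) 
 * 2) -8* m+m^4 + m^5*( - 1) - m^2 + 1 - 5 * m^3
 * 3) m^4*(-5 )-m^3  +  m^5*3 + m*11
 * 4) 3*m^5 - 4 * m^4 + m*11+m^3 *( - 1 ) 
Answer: 4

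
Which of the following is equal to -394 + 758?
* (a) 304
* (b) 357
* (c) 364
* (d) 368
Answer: c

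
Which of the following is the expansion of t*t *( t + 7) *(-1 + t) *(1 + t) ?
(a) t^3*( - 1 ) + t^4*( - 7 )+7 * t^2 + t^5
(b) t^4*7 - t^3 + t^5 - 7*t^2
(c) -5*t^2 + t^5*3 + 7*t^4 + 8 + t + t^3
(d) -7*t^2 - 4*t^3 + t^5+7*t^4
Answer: b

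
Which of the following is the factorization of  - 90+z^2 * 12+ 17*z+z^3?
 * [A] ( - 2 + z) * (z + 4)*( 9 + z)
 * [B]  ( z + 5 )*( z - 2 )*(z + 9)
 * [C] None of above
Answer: B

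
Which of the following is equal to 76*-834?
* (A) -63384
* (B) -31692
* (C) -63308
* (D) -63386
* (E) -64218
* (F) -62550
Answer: A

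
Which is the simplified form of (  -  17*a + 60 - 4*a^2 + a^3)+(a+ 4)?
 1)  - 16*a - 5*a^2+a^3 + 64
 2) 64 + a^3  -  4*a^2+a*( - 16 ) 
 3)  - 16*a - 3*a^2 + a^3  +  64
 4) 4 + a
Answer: 2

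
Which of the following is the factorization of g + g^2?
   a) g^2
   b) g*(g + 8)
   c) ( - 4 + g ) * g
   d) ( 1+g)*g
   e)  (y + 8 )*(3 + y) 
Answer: d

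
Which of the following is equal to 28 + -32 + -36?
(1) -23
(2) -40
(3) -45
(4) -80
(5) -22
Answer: 2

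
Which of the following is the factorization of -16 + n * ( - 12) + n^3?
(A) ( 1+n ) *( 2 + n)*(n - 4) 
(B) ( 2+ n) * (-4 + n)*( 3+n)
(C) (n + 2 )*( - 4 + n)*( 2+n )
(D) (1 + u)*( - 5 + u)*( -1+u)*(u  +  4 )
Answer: C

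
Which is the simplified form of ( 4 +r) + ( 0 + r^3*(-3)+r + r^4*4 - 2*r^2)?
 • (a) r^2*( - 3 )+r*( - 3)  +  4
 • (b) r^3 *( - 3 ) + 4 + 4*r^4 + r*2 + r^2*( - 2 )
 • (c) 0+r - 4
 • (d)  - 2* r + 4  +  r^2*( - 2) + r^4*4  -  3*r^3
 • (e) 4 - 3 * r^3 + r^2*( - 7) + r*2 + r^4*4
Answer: b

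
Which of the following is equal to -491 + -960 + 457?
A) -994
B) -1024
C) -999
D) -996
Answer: A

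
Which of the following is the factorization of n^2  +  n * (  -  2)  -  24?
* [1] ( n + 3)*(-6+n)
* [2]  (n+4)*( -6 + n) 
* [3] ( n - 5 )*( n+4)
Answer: 2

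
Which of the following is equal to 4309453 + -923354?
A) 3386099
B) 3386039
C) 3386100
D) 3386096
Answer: A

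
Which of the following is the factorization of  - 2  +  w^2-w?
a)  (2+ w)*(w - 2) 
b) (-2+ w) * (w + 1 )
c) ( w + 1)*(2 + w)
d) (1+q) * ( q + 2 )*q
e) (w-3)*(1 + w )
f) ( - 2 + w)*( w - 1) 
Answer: b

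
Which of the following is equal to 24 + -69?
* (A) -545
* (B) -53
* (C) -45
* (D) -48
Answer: C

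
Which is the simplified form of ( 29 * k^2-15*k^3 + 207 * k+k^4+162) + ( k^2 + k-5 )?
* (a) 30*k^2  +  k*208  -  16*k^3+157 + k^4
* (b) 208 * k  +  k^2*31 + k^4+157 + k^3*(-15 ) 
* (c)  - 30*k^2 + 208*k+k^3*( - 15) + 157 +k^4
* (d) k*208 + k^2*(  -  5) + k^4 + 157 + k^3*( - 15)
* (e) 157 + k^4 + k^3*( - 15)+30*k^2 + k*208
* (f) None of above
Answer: e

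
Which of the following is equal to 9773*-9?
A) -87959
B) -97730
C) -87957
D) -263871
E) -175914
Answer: C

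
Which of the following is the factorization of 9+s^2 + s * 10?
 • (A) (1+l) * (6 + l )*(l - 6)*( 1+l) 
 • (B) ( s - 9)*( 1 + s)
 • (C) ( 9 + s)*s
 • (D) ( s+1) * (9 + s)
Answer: D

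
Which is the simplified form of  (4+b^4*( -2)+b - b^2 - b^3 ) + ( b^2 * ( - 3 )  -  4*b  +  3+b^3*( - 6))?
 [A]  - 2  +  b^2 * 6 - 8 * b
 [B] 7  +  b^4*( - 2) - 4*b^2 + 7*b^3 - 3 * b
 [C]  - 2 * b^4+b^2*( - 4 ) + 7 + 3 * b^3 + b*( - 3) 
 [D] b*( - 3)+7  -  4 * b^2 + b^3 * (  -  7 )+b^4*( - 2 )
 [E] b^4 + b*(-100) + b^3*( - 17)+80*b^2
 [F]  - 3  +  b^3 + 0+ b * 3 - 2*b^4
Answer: D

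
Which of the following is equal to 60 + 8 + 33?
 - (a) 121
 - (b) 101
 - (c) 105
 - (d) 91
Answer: b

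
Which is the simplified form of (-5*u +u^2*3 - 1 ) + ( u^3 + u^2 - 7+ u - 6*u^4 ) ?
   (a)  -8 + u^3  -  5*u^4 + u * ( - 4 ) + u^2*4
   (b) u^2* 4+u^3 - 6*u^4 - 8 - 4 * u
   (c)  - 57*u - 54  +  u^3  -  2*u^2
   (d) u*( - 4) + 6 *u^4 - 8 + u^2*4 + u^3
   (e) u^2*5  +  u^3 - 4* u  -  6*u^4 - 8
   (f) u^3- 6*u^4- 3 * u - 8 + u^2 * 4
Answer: b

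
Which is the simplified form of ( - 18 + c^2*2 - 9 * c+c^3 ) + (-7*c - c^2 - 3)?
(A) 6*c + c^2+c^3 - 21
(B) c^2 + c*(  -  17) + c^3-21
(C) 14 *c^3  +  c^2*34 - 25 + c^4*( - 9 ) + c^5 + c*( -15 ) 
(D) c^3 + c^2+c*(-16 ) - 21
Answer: D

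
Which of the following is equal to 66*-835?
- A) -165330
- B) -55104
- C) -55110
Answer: C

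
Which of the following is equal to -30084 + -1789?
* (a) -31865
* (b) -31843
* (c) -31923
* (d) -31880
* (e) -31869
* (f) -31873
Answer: f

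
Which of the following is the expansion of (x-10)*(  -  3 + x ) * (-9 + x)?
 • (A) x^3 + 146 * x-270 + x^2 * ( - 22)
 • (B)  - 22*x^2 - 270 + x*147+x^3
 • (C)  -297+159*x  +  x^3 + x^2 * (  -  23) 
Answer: B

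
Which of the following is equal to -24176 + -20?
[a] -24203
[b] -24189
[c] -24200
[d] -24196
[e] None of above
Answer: d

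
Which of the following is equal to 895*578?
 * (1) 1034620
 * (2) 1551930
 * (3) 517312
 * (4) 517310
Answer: 4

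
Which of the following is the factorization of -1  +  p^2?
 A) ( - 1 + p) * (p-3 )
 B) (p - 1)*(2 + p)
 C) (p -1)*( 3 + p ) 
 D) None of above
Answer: D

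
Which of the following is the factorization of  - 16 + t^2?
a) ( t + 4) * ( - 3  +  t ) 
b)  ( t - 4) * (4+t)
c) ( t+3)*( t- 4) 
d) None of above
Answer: b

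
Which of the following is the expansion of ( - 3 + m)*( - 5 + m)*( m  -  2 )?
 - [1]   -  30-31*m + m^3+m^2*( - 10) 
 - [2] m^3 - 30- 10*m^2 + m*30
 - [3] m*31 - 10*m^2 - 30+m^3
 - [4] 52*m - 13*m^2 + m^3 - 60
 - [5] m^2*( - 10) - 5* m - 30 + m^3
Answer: 3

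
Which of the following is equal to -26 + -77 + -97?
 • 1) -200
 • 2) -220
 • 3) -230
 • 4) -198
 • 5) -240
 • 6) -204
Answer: 1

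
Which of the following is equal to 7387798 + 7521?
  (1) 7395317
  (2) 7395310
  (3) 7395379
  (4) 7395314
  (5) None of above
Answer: 5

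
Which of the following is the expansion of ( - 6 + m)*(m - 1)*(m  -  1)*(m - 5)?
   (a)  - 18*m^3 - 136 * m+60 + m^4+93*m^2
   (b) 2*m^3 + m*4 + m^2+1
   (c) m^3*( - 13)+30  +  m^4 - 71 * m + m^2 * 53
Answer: c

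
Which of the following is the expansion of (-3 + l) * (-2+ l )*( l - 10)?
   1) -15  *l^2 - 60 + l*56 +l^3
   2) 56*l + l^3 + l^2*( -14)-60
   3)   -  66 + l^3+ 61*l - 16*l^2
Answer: 1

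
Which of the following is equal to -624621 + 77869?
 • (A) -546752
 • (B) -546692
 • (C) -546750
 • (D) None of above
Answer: A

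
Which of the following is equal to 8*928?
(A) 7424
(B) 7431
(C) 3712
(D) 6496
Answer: A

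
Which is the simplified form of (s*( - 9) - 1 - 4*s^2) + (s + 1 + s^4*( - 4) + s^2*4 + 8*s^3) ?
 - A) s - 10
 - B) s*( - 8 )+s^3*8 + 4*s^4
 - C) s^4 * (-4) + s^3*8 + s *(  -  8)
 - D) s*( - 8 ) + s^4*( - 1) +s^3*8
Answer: C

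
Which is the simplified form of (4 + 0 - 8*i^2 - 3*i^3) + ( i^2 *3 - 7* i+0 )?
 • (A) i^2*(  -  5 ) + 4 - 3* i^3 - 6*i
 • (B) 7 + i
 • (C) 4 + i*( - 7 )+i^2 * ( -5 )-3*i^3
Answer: C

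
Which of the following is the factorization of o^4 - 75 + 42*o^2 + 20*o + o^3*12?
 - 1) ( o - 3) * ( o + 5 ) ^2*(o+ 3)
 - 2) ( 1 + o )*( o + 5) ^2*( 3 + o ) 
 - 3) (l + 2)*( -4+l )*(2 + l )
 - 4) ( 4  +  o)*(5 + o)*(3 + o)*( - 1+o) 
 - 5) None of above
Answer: 5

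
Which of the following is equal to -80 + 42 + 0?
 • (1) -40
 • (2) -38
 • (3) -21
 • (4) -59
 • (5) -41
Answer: 2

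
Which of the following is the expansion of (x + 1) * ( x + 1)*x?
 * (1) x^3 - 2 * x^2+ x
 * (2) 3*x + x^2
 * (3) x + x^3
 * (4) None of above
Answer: 4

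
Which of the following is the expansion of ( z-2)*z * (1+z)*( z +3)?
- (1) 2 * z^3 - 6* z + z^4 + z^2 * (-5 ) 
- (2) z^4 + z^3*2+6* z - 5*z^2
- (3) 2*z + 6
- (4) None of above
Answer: 1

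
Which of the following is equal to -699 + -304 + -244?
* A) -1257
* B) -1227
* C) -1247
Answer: C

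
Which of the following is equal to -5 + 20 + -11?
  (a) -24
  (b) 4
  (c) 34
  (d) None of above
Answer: b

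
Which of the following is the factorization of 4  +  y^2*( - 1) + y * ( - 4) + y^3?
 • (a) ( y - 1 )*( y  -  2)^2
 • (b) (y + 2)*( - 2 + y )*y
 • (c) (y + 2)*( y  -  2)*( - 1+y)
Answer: c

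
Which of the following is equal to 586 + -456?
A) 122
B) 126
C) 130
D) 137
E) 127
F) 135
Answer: C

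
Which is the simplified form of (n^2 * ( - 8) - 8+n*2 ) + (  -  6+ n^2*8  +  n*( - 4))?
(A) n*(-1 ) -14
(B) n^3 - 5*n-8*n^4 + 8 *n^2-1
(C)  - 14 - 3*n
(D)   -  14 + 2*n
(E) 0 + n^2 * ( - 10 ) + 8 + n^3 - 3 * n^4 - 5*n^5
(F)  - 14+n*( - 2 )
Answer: F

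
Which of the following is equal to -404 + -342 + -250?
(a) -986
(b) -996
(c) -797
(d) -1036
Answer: b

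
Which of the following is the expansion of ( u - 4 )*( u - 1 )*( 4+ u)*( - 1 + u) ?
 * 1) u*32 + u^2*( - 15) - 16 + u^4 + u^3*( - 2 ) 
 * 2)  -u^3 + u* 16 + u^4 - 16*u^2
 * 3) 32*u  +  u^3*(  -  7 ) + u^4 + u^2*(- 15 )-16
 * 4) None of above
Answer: 1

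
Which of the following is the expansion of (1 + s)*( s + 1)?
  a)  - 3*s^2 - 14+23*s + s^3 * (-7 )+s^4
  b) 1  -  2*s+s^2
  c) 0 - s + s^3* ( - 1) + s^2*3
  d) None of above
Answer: d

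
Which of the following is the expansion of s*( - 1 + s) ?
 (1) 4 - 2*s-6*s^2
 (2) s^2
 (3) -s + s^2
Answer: 3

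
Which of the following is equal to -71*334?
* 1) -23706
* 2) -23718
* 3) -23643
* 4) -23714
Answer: 4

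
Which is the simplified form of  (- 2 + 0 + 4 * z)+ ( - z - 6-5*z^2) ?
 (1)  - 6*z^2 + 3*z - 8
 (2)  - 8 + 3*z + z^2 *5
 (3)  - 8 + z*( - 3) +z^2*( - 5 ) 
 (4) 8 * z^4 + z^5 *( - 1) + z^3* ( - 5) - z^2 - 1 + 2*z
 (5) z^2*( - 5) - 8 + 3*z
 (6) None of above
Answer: 5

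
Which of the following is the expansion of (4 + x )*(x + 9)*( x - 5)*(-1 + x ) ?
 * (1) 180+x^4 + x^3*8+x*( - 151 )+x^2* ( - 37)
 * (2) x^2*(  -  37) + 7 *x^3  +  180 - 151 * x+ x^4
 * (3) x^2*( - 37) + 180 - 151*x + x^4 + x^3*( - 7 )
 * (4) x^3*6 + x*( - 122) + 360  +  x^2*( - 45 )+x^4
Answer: 2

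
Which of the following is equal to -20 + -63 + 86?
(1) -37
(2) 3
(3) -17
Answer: 2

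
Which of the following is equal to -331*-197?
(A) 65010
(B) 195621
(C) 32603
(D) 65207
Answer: D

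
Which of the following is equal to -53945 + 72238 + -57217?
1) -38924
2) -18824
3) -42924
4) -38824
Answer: 1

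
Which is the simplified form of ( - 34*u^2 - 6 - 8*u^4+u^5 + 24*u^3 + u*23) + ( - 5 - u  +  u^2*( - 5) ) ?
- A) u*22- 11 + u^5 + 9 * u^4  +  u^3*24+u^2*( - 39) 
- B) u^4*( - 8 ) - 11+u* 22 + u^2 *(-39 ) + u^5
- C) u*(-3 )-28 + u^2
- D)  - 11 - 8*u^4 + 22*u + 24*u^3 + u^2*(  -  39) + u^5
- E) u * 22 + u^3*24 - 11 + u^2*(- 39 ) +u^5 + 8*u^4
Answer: D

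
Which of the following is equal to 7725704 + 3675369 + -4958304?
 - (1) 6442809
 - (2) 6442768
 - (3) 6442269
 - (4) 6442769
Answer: 4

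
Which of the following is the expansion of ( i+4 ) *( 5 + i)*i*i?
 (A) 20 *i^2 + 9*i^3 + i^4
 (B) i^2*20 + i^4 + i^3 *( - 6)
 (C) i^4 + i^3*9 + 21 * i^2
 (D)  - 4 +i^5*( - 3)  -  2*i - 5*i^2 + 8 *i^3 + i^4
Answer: A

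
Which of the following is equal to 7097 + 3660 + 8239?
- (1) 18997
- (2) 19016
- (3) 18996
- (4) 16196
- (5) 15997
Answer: 3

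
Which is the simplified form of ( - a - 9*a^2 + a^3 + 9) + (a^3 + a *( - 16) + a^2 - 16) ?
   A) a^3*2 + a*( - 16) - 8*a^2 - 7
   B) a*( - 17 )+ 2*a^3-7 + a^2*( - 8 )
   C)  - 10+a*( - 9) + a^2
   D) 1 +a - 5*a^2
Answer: B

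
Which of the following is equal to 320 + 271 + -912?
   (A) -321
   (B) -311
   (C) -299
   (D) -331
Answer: A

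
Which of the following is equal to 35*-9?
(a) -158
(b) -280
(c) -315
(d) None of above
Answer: c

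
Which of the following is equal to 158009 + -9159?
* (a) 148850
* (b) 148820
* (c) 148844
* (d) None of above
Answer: a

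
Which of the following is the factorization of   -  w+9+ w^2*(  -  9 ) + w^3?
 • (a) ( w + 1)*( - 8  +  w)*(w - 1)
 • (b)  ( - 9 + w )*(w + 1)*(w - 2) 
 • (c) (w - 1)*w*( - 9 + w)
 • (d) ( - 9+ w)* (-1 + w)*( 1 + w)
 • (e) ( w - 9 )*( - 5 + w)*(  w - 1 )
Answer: d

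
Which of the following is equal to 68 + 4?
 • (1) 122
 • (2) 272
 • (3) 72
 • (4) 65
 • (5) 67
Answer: 3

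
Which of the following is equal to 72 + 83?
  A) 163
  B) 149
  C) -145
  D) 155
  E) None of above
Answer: D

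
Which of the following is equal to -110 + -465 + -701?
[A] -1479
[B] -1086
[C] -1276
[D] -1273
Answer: C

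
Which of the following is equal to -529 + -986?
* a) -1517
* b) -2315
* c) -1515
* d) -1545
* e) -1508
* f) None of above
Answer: c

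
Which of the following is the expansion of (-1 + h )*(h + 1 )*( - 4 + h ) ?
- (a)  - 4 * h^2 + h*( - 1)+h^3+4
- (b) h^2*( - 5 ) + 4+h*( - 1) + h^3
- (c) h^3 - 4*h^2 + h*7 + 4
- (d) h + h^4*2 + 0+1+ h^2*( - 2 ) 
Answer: a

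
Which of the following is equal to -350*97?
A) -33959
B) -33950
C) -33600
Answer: B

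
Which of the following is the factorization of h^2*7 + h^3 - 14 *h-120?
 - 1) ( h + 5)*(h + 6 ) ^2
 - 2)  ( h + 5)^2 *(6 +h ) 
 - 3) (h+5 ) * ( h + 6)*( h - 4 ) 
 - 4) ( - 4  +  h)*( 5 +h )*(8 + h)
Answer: 3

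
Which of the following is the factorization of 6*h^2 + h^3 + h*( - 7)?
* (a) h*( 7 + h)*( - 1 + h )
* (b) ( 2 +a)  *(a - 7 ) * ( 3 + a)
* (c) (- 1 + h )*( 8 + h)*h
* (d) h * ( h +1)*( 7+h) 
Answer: a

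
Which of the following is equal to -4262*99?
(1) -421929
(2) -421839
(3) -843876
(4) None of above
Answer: 4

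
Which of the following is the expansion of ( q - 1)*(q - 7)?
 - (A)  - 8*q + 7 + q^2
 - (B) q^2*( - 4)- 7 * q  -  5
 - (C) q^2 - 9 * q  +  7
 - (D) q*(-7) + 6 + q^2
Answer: A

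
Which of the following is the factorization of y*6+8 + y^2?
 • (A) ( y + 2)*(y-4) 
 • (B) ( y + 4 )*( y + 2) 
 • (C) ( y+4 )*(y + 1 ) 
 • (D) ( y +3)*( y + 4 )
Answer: B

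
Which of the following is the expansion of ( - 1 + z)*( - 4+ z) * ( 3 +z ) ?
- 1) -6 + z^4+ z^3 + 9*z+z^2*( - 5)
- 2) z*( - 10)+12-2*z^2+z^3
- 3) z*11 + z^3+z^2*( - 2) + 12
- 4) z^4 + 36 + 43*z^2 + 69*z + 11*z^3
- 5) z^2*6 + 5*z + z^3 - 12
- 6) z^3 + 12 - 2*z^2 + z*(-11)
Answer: 6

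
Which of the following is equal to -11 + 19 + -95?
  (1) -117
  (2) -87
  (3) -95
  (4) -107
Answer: 2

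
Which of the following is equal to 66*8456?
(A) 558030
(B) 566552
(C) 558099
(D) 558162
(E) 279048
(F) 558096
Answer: F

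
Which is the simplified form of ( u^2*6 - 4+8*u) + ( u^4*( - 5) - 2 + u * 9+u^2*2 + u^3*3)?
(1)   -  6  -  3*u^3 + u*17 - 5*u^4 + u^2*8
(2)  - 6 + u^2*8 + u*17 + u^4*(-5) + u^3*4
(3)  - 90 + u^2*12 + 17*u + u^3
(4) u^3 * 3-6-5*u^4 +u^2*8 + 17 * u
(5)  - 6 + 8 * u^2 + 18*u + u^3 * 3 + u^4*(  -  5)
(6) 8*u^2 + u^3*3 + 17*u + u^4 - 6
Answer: 4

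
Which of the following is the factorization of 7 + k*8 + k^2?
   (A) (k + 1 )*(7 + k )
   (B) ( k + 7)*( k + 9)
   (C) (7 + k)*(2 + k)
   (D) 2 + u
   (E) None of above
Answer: A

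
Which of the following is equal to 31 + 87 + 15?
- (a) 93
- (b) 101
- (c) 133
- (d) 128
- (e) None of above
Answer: c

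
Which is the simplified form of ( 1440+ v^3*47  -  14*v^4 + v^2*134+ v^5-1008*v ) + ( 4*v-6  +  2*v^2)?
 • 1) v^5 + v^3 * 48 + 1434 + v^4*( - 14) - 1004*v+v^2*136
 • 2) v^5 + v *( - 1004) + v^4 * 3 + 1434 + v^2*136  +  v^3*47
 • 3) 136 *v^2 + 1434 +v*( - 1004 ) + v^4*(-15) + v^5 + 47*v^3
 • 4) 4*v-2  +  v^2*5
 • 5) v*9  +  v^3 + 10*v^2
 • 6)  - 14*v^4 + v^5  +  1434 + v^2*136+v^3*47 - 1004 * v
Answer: 6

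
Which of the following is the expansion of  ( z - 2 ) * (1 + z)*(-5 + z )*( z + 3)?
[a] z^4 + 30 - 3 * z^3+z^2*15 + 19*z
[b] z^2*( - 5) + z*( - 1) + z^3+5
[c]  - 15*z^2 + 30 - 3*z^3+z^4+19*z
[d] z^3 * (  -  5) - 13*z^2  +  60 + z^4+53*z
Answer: c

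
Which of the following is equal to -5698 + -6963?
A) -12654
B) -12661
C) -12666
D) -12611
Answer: B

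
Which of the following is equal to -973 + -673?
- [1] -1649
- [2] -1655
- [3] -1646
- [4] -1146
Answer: 3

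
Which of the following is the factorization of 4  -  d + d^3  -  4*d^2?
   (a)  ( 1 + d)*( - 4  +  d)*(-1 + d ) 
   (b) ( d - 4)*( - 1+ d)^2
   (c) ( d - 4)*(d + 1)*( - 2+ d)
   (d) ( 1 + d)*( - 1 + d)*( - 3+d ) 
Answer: a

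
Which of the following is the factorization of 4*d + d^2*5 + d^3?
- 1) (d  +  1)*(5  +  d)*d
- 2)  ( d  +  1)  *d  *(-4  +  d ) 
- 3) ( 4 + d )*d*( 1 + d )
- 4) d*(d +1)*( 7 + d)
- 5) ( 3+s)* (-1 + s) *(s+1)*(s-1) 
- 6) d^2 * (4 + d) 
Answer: 3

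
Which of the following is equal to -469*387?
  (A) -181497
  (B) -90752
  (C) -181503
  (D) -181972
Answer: C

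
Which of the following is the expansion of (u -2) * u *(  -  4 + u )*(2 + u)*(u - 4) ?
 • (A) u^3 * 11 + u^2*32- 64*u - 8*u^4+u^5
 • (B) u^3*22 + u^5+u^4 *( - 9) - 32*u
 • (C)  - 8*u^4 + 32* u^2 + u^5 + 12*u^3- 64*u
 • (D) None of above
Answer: C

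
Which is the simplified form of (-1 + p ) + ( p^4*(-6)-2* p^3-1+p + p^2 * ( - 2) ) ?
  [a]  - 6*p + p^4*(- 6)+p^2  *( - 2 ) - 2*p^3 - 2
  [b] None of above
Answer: b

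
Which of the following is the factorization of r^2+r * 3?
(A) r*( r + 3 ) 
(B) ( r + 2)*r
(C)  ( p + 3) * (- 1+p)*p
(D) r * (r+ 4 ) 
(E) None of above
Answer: A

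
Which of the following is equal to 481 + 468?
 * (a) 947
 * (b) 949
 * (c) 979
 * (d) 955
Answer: b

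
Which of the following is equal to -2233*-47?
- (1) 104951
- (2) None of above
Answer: 1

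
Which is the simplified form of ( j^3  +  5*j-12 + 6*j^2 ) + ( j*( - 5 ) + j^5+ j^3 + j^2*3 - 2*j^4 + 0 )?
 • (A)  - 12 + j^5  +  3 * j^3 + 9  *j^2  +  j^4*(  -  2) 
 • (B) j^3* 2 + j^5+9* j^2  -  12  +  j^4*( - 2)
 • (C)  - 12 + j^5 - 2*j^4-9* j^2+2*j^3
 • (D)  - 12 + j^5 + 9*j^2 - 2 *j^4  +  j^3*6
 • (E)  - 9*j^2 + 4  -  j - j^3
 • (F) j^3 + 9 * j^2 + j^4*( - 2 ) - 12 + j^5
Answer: B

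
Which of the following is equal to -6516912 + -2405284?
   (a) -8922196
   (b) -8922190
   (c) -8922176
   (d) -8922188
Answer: a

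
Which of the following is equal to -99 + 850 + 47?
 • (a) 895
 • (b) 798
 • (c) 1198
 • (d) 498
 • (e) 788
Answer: b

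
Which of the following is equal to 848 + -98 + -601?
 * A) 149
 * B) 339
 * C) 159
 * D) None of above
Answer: A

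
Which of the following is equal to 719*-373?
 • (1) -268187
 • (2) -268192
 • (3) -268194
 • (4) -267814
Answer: 1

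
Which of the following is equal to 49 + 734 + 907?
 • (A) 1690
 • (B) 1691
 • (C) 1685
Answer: A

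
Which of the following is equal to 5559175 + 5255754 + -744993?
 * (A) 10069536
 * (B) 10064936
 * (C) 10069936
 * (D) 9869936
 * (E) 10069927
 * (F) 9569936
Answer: C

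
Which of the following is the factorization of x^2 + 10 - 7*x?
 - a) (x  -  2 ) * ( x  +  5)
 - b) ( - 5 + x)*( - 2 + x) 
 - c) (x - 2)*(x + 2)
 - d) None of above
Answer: b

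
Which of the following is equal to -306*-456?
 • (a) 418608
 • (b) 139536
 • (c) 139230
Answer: b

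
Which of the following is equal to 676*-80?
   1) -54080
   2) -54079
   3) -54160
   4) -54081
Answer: 1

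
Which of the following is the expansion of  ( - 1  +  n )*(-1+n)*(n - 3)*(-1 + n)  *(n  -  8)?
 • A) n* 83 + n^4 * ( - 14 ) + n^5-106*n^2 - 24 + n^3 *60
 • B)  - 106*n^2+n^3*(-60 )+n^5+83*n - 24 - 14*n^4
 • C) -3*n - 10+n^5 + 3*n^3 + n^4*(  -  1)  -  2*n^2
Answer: A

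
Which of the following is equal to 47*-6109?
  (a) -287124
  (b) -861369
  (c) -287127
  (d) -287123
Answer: d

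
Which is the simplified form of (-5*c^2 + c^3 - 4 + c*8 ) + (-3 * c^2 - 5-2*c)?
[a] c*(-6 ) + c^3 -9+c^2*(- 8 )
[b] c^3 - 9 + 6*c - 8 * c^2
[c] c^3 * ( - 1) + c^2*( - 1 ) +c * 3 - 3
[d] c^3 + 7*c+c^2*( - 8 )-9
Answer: b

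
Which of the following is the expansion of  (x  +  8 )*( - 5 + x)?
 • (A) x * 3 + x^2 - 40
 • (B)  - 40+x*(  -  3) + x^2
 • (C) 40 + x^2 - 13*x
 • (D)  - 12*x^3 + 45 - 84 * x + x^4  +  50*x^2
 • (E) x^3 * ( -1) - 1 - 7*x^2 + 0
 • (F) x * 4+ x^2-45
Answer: A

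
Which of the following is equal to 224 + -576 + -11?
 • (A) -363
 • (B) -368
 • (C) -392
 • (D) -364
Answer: A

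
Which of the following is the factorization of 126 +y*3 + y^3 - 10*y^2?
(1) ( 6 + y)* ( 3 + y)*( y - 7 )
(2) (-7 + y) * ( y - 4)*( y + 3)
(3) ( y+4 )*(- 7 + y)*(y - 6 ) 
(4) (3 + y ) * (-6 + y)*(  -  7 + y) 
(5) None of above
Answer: 4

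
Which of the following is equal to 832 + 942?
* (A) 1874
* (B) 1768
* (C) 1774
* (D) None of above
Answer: C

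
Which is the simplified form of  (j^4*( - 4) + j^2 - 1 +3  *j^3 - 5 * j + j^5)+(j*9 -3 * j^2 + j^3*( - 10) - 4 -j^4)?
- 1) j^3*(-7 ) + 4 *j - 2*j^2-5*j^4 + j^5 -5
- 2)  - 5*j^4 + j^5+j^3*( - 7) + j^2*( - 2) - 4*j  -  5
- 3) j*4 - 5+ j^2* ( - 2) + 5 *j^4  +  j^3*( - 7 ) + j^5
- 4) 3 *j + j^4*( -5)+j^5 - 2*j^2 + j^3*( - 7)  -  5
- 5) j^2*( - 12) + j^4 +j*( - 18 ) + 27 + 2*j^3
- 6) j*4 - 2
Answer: 1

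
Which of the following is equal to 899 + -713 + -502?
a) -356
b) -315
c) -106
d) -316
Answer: d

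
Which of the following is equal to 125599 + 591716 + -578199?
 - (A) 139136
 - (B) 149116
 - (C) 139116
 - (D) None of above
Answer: C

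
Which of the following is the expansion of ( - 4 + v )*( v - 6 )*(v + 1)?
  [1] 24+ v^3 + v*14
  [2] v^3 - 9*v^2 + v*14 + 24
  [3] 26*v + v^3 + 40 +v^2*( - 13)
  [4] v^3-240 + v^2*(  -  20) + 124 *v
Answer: 2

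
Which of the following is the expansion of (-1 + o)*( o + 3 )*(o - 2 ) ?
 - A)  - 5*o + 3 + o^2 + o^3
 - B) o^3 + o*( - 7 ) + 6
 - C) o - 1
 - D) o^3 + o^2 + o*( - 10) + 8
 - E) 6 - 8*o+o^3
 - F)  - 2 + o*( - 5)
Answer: B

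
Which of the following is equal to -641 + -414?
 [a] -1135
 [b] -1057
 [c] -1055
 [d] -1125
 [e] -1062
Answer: c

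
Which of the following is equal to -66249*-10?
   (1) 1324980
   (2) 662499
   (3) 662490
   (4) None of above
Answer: 3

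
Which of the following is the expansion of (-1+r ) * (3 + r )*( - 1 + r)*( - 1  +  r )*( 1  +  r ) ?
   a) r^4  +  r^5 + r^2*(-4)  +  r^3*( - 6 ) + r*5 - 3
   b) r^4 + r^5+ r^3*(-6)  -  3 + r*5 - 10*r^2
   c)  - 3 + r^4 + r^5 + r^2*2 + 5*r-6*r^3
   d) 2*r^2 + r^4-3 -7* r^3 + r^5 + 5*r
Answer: c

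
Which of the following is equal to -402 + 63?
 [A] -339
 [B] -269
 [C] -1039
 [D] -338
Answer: A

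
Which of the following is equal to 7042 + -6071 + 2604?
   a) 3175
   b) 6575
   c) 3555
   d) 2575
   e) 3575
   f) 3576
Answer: e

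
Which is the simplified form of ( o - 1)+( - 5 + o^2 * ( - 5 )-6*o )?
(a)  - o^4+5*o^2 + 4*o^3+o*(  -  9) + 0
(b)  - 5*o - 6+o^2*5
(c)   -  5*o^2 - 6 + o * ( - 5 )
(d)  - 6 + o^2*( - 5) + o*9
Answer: c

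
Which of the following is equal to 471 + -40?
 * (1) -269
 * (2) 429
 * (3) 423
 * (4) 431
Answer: 4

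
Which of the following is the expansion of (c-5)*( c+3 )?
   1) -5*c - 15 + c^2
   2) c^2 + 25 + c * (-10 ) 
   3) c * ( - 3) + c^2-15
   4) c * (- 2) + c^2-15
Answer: 4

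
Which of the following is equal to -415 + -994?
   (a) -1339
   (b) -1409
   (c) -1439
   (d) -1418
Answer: b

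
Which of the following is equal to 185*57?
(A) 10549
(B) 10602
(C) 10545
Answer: C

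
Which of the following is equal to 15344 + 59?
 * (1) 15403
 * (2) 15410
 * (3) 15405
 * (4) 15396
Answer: 1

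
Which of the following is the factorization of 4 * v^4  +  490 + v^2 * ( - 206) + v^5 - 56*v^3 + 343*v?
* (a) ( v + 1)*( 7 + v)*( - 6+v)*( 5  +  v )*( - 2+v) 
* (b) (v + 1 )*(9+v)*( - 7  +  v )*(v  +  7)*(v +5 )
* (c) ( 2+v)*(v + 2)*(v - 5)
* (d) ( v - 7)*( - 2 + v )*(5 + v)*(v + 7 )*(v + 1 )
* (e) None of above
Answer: d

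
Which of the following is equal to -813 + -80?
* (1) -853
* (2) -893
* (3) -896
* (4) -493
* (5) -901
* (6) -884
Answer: 2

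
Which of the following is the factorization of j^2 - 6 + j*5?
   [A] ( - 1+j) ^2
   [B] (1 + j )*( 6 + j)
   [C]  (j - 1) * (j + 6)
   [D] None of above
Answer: C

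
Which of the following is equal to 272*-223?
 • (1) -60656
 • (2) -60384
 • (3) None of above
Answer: 1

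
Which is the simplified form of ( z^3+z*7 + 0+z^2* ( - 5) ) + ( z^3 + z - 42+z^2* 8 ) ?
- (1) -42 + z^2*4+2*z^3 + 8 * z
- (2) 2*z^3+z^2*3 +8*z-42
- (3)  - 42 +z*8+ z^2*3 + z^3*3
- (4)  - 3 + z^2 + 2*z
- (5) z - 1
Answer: 2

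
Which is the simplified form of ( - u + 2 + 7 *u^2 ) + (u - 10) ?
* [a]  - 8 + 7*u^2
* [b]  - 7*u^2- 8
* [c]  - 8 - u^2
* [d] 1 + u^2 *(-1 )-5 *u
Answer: a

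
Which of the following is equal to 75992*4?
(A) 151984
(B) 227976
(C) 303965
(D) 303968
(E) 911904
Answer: D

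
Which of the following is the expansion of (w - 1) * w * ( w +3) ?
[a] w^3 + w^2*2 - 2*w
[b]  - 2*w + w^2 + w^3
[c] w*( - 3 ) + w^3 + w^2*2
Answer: c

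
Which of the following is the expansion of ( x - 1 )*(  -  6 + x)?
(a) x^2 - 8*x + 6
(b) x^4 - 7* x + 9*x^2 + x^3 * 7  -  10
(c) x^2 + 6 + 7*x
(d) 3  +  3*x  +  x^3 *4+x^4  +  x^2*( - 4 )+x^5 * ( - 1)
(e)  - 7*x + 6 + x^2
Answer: e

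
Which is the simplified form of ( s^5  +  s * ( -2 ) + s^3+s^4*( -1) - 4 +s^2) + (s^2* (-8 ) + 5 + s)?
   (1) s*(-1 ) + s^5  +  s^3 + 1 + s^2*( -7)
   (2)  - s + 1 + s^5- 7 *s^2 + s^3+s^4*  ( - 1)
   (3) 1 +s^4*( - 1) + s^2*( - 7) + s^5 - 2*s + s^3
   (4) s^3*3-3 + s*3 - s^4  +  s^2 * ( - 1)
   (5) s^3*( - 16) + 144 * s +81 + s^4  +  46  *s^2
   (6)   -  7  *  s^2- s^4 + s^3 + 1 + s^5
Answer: 2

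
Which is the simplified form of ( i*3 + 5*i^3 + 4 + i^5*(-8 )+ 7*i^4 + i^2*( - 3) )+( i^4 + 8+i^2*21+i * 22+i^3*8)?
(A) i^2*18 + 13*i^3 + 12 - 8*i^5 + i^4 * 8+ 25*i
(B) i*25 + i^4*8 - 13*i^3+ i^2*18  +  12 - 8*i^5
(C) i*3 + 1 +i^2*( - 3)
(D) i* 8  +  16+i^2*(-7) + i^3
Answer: A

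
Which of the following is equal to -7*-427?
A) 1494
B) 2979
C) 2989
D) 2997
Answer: C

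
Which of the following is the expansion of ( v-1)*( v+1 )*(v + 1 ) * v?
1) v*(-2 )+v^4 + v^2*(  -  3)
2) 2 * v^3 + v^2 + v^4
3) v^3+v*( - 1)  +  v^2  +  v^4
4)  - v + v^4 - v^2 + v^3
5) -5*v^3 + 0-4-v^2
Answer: 4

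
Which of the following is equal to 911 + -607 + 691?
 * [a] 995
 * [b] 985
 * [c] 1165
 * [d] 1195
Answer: a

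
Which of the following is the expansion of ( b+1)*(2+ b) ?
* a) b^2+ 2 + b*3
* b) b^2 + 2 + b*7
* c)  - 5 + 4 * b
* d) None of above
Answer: a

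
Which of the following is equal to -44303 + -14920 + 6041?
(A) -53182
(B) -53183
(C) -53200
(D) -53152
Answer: A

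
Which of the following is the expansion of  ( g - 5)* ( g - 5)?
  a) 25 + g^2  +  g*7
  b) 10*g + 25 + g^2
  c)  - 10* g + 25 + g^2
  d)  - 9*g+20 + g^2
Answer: c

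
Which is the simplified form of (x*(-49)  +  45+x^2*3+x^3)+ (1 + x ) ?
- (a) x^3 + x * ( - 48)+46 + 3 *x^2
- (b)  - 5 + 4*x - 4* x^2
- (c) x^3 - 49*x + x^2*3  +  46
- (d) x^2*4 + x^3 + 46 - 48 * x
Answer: a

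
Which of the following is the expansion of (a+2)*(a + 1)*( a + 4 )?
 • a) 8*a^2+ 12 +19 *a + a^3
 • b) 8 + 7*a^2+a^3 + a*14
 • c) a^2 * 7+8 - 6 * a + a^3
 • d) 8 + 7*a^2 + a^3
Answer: b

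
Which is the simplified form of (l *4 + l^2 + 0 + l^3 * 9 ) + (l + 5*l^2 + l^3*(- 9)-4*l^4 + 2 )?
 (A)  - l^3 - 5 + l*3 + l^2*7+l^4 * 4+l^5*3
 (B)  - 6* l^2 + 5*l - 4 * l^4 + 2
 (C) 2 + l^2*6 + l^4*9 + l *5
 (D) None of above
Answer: D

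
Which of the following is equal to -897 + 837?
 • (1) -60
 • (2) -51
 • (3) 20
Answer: 1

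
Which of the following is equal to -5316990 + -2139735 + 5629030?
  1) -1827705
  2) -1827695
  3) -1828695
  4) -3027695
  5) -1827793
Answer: 2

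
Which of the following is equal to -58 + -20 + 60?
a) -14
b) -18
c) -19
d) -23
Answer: b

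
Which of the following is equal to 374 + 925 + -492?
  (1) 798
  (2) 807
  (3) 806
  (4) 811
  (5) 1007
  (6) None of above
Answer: 2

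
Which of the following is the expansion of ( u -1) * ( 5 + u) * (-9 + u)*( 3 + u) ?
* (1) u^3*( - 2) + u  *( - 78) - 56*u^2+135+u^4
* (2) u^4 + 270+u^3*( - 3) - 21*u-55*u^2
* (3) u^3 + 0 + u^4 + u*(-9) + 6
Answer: 1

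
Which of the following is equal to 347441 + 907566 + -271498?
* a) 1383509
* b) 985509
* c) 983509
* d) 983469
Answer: c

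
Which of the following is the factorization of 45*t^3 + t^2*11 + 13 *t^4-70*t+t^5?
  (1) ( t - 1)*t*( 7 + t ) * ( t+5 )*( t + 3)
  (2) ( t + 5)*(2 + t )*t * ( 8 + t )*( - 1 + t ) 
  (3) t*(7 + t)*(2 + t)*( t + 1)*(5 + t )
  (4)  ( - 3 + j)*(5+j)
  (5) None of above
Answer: 5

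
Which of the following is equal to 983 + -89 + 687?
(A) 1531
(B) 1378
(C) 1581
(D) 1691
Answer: C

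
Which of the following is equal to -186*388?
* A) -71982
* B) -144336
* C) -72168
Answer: C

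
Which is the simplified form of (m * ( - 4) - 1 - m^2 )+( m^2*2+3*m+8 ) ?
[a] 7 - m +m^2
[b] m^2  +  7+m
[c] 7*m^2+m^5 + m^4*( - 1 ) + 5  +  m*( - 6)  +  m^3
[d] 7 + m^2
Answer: a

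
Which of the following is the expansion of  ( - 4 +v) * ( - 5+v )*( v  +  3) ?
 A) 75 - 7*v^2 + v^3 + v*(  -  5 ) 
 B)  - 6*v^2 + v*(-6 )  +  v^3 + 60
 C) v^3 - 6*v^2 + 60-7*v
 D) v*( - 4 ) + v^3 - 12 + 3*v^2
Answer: C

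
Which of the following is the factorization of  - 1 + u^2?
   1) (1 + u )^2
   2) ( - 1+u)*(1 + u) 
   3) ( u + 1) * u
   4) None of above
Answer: 2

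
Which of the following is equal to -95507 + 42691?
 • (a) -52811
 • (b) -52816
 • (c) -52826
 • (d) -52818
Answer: b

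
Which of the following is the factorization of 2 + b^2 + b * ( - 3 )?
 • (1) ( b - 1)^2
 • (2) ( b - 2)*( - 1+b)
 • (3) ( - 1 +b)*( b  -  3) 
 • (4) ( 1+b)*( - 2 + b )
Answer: 2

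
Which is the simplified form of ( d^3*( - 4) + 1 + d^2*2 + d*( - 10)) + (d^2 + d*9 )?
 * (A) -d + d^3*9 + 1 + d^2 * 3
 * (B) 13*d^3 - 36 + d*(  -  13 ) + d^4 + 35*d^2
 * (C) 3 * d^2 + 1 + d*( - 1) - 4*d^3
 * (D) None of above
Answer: C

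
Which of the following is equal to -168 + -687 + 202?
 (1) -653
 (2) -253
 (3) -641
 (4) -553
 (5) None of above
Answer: 1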